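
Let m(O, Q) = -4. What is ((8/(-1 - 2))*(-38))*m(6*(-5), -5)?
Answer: -1216/3 ≈ -405.33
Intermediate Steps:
((8/(-1 - 2))*(-38))*m(6*(-5), -5) = ((8/(-1 - 2))*(-38))*(-4) = ((8/(-3))*(-38))*(-4) = (-⅓*8*(-38))*(-4) = -8/3*(-38)*(-4) = (304/3)*(-4) = -1216/3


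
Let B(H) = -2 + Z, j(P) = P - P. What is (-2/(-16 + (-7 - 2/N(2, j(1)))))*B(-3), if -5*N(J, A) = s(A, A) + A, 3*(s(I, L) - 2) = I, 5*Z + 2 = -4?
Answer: -16/45 ≈ -0.35556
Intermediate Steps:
Z = -6/5 (Z = -2/5 + (1/5)*(-4) = -2/5 - 4/5 = -6/5 ≈ -1.2000)
s(I, L) = 2 + I/3
j(P) = 0
B(H) = -16/5 (B(H) = -2 - 6/5 = -16/5)
N(J, A) = -2/5 - 4*A/15 (N(J, A) = -((2 + A/3) + A)/5 = -(2 + 4*A/3)/5 = -2/5 - 4*A/15)
(-2/(-16 + (-7 - 2/N(2, j(1)))))*B(-3) = (-2/(-16 + (-7 - 2/(-2/5 - 4/15*0))))*(-16/5) = (-2/(-16 + (-7 - 2/(-2/5 + 0))))*(-16/5) = (-2/(-16 + (-7 - 2/(-2/5))))*(-16/5) = (-2/(-16 + (-7 - 2*(-5/2))))*(-16/5) = (-2/(-16 + (-7 + 5)))*(-16/5) = (-2/(-16 - 2))*(-16/5) = (-2/(-18))*(-16/5) = -1/18*(-2)*(-16/5) = (1/9)*(-16/5) = -16/45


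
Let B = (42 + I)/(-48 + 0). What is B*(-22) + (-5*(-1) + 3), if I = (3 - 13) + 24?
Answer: 101/3 ≈ 33.667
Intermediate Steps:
I = 14 (I = -10 + 24 = 14)
B = -7/6 (B = (42 + 14)/(-48 + 0) = 56/(-48) = 56*(-1/48) = -7/6 ≈ -1.1667)
B*(-22) + (-5*(-1) + 3) = -7/6*(-22) + (-5*(-1) + 3) = 77/3 + (5 + 3) = 77/3 + 8 = 101/3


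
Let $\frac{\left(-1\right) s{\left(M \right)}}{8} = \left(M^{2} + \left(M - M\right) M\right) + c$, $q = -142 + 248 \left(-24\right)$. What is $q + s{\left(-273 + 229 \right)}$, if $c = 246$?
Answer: $-23550$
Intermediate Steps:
$q = -6094$ ($q = -142 - 5952 = -6094$)
$s{\left(M \right)} = -1968 - 8 M^{2}$ ($s{\left(M \right)} = - 8 \left(\left(M^{2} + \left(M - M\right) M\right) + 246\right) = - 8 \left(\left(M^{2} + 0 M\right) + 246\right) = - 8 \left(\left(M^{2} + 0\right) + 246\right) = - 8 \left(M^{2} + 246\right) = - 8 \left(246 + M^{2}\right) = -1968 - 8 M^{2}$)
$q + s{\left(-273 + 229 \right)} = -6094 - \left(1968 + 8 \left(-273 + 229\right)^{2}\right) = -6094 - \left(1968 + 8 \left(-44\right)^{2}\right) = -6094 - 17456 = -23550$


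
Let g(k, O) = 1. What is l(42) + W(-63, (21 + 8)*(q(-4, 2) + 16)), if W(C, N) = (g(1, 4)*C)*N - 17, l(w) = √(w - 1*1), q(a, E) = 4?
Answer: -36557 + √41 ≈ -36551.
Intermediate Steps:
l(w) = √(-1 + w) (l(w) = √(w - 1) = √(-1 + w))
W(C, N) = -17 + C*N (W(C, N) = (1*C)*N - 17 = C*N - 17 = -17 + C*N)
l(42) + W(-63, (21 + 8)*(q(-4, 2) + 16)) = √(-1 + 42) + (-17 - 63*(21 + 8)*(4 + 16)) = √41 + (-17 - 1827*20) = √41 + (-17 - 63*580) = √41 + (-17 - 36540) = √41 - 36557 = -36557 + √41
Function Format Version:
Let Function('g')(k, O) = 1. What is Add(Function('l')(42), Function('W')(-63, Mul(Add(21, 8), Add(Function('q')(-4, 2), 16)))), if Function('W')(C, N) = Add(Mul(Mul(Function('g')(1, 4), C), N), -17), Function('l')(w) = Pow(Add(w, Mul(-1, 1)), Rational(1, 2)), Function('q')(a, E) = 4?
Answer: Add(-36557, Pow(41, Rational(1, 2))) ≈ -36551.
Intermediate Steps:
Function('l')(w) = Pow(Add(-1, w), Rational(1, 2)) (Function('l')(w) = Pow(Add(w, -1), Rational(1, 2)) = Pow(Add(-1, w), Rational(1, 2)))
Function('W')(C, N) = Add(-17, Mul(C, N)) (Function('W')(C, N) = Add(Mul(Mul(1, C), N), -17) = Add(Mul(C, N), -17) = Add(-17, Mul(C, N)))
Add(Function('l')(42), Function('W')(-63, Mul(Add(21, 8), Add(Function('q')(-4, 2), 16)))) = Add(Pow(Add(-1, 42), Rational(1, 2)), Add(-17, Mul(-63, Mul(Add(21, 8), Add(4, 16))))) = Add(Pow(41, Rational(1, 2)), Add(-17, Mul(-63, Mul(29, 20)))) = Add(Pow(41, Rational(1, 2)), Add(-17, Mul(-63, 580))) = Add(Pow(41, Rational(1, 2)), Add(-17, -36540)) = Add(Pow(41, Rational(1, 2)), -36557) = Add(-36557, Pow(41, Rational(1, 2)))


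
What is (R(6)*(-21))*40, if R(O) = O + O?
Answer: -10080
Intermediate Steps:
R(O) = 2*O
(R(6)*(-21))*40 = ((2*6)*(-21))*40 = (12*(-21))*40 = -252*40 = -10080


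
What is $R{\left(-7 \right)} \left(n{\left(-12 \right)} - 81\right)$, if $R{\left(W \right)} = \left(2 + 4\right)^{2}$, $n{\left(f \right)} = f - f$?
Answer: $-2916$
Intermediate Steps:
$n{\left(f \right)} = 0$
$R{\left(W \right)} = 36$ ($R{\left(W \right)} = 6^{2} = 36$)
$R{\left(-7 \right)} \left(n{\left(-12 \right)} - 81\right) = 36 \left(0 - 81\right) = 36 \left(-81\right) = -2916$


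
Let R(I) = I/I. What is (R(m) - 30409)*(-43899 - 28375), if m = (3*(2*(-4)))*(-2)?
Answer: 2197707792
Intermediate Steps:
m = 48 (m = (3*(-8))*(-2) = -24*(-2) = 48)
R(I) = 1
(R(m) - 30409)*(-43899 - 28375) = (1 - 30409)*(-43899 - 28375) = -30408*(-72274) = 2197707792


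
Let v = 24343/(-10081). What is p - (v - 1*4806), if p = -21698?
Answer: -170263909/10081 ≈ -16890.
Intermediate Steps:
v = -24343/10081 (v = 24343*(-1/10081) = -24343/10081 ≈ -2.4147)
p - (v - 1*4806) = -21698 - (-24343/10081 - 1*4806) = -21698 - (-24343/10081 - 4806) = -21698 - 1*(-48473629/10081) = -21698 + 48473629/10081 = -170263909/10081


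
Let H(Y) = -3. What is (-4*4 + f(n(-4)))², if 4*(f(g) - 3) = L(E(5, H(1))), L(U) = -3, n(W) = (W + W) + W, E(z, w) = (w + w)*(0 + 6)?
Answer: 3025/16 ≈ 189.06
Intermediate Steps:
E(z, w) = 12*w (E(z, w) = (2*w)*6 = 12*w)
n(W) = 3*W (n(W) = 2*W + W = 3*W)
f(g) = 9/4 (f(g) = 3 + (¼)*(-3) = 3 - ¾ = 9/4)
(-4*4 + f(n(-4)))² = (-4*4 + 9/4)² = (-16 + 9/4)² = (-55/4)² = 3025/16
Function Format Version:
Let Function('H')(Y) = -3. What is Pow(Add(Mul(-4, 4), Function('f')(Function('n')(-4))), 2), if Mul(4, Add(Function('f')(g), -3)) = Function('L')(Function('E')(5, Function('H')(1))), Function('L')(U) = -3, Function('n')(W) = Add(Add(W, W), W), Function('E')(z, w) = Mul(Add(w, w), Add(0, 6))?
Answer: Rational(3025, 16) ≈ 189.06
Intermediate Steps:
Function('E')(z, w) = Mul(12, w) (Function('E')(z, w) = Mul(Mul(2, w), 6) = Mul(12, w))
Function('n')(W) = Mul(3, W) (Function('n')(W) = Add(Mul(2, W), W) = Mul(3, W))
Function('f')(g) = Rational(9, 4) (Function('f')(g) = Add(3, Mul(Rational(1, 4), -3)) = Add(3, Rational(-3, 4)) = Rational(9, 4))
Pow(Add(Mul(-4, 4), Function('f')(Function('n')(-4))), 2) = Pow(Add(Mul(-4, 4), Rational(9, 4)), 2) = Pow(Add(-16, Rational(9, 4)), 2) = Pow(Rational(-55, 4), 2) = Rational(3025, 16)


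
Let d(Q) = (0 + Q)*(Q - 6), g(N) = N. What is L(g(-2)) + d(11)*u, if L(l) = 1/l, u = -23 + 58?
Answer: 3849/2 ≈ 1924.5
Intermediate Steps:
u = 35
d(Q) = Q*(-6 + Q)
L(l) = 1/l
L(g(-2)) + d(11)*u = 1/(-2) + (11*(-6 + 11))*35 = -½ + (11*5)*35 = -½ + 55*35 = -½ + 1925 = 3849/2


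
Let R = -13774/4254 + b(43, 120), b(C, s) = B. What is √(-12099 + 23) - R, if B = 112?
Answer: -231337/2127 + 2*I*√3019 ≈ -108.76 + 109.89*I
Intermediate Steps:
b(C, s) = 112
R = 231337/2127 (R = -13774/4254 + 112 = -13774*1/4254 + 112 = -6887/2127 + 112 = 231337/2127 ≈ 108.76)
√(-12099 + 23) - R = √(-12099 + 23) - 1*231337/2127 = √(-12076) - 231337/2127 = 2*I*√3019 - 231337/2127 = -231337/2127 + 2*I*√3019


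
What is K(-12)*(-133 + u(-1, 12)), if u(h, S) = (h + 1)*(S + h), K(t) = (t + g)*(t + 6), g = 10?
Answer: -1596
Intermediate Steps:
K(t) = (6 + t)*(10 + t) (K(t) = (t + 10)*(t + 6) = (10 + t)*(6 + t) = (6 + t)*(10 + t))
u(h, S) = (1 + h)*(S + h)
K(-12)*(-133 + u(-1, 12)) = (60 + (-12)**2 + 16*(-12))*(-133 + (12 - 1 + (-1)**2 + 12*(-1))) = (60 + 144 - 192)*(-133 + (12 - 1 + 1 - 12)) = 12*(-133 + 0) = 12*(-133) = -1596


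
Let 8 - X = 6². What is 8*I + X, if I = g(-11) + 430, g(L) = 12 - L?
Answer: 3596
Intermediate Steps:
X = -28 (X = 8 - 1*6² = 8 - 1*36 = 8 - 36 = -28)
I = 453 (I = (12 - 1*(-11)) + 430 = (12 + 11) + 430 = 23 + 430 = 453)
8*I + X = 8*453 - 28 = 3624 - 28 = 3596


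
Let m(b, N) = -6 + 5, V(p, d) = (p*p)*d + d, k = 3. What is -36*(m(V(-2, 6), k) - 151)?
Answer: 5472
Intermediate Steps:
V(p, d) = d + d*p² (V(p, d) = p²*d + d = d*p² + d = d + d*p²)
m(b, N) = -1
-36*(m(V(-2, 6), k) - 151) = -36*(-1 - 151) = -36*(-152) = 5472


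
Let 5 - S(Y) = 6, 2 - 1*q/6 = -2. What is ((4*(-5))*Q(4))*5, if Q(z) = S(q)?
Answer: 100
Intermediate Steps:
q = 24 (q = 12 - 6*(-2) = 12 + 12 = 24)
S(Y) = -1 (S(Y) = 5 - 1*6 = 5 - 6 = -1)
Q(z) = -1
((4*(-5))*Q(4))*5 = ((4*(-5))*(-1))*5 = -20*(-1)*5 = 20*5 = 100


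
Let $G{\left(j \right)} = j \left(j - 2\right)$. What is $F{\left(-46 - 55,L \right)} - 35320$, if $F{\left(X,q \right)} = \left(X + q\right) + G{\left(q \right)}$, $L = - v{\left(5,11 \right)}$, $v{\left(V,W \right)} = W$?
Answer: $-35289$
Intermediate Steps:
$G{\left(j \right)} = j \left(-2 + j\right)$
$L = -11$ ($L = \left(-1\right) 11 = -11$)
$F{\left(X,q \right)} = X + q + q \left(-2 + q\right)$ ($F{\left(X,q \right)} = \left(X + q\right) + q \left(-2 + q\right) = X + q + q \left(-2 + q\right)$)
$F{\left(-46 - 55,L \right)} - 35320 = \left(\left(-46 - 55\right) + \left(-11\right)^{2} - -11\right) - 35320 = \left(-101 + 121 + 11\right) - 35320 = 31 - 35320 = -35289$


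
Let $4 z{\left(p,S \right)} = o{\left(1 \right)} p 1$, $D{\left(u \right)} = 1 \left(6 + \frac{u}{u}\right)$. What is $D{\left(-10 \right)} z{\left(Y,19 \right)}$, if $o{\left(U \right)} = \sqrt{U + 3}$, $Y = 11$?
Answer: $\frac{77}{2} \approx 38.5$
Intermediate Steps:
$D{\left(u \right)} = 7$ ($D{\left(u \right)} = 1 \left(6 + 1\right) = 1 \cdot 7 = 7$)
$o{\left(U \right)} = \sqrt{3 + U}$
$z{\left(p,S \right)} = \frac{p}{2}$ ($z{\left(p,S \right)} = \frac{\sqrt{3 + 1} p 1}{4} = \frac{\sqrt{4} p 1}{4} = \frac{2 p 1}{4} = \frac{2 p}{4} = \frac{p}{2}$)
$D{\left(-10 \right)} z{\left(Y,19 \right)} = 7 \cdot \frac{1}{2} \cdot 11 = 7 \cdot \frac{11}{2} = \frac{77}{2}$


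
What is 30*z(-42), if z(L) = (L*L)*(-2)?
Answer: -105840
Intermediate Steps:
z(L) = -2*L² (z(L) = L²*(-2) = -2*L²)
30*z(-42) = 30*(-2*(-42)²) = 30*(-2*1764) = 30*(-3528) = -105840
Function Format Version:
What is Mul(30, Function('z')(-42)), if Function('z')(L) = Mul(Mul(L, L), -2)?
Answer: -105840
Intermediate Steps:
Function('z')(L) = Mul(-2, Pow(L, 2)) (Function('z')(L) = Mul(Pow(L, 2), -2) = Mul(-2, Pow(L, 2)))
Mul(30, Function('z')(-42)) = Mul(30, Mul(-2, Pow(-42, 2))) = Mul(30, Mul(-2, 1764)) = Mul(30, -3528) = -105840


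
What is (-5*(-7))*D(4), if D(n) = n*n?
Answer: 560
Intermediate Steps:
D(n) = n**2
(-5*(-7))*D(4) = -5*(-7)*4**2 = 35*16 = 560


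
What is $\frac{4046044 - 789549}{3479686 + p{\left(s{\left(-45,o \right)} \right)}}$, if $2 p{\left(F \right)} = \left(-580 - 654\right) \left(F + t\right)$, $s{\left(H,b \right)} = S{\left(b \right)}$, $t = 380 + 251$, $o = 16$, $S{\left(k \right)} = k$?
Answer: $\frac{3256495}{3080487} \approx 1.0571$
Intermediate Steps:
$t = 631$
$s{\left(H,b \right)} = b$
$p{\left(F \right)} = -389327 - 617 F$ ($p{\left(F \right)} = \frac{\left(-580 - 654\right) \left(F + 631\right)}{2} = \frac{\left(-1234\right) \left(631 + F\right)}{2} = \frac{-778654 - 1234 F}{2} = -389327 - 617 F$)
$\frac{4046044 - 789549}{3479686 + p{\left(s{\left(-45,o \right)} \right)}} = \frac{4046044 - 789549}{3479686 - 399199} = \frac{3256495}{3479686 - 399199} = \frac{3256495}{3080487}$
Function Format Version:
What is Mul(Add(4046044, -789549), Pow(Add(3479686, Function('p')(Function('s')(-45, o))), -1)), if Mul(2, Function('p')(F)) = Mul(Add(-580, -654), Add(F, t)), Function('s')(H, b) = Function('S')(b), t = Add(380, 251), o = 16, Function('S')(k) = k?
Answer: Rational(3256495, 3080487) ≈ 1.0571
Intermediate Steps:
t = 631
Function('s')(H, b) = b
Function('p')(F) = Add(-389327, Mul(-617, F)) (Function('p')(F) = Mul(Rational(1, 2), Mul(Add(-580, -654), Add(F, 631))) = Mul(Rational(1, 2), Mul(-1234, Add(631, F))) = Mul(Rational(1, 2), Add(-778654, Mul(-1234, F))) = Add(-389327, Mul(-617, F)))
Mul(Add(4046044, -789549), Pow(Add(3479686, Function('p')(Function('s')(-45, o))), -1)) = Mul(Add(4046044, -789549), Pow(Add(3479686, Add(-389327, Mul(-617, 16))), -1)) = Mul(3256495, Pow(Add(3479686, Add(-389327, -9872)), -1)) = Mul(3256495, Pow(Add(3479686, -399199), -1)) = Mul(3256495, Pow(3080487, -1)) = Mul(3256495, Rational(1, 3080487)) = Rational(3256495, 3080487)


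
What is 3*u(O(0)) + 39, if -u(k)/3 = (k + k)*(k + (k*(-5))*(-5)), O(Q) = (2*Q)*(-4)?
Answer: 39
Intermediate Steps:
O(Q) = -8*Q
u(k) = -156*k² (u(k) = -3*(k + k)*(k + (k*(-5))*(-5)) = -3*2*k*(k - 5*k*(-5)) = -3*2*k*(k + 25*k) = -3*2*k*26*k = -156*k²)
3*u(O(0)) + 39 = 3*(-156*(-8*0)²) + 39 = 3*(-156*0²) + 39 = 3*(-156*0) + 39 = 3*0 + 39 = 0 + 39 = 39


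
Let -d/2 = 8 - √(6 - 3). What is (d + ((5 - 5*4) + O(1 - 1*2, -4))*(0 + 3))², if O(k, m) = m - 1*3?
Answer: 6736 - 328*√3 ≈ 6167.9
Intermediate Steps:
O(k, m) = -3 + m (O(k, m) = m - 3 = -3 + m)
d = -16 + 2*√3 (d = -2*(8 - √(6 - 3)) = -2*(8 - √3) = -16 + 2*√3 ≈ -12.536)
(d + ((5 - 5*4) + O(1 - 1*2, -4))*(0 + 3))² = ((-16 + 2*√3) + ((5 - 5*4) + (-3 - 4))*(0 + 3))² = ((-16 + 2*√3) + ((5 - 20) - 7)*3)² = ((-16 + 2*√3) + (-15 - 7)*3)² = ((-16 + 2*√3) - 22*3)² = ((-16 + 2*√3) - 66)² = (-82 + 2*√3)²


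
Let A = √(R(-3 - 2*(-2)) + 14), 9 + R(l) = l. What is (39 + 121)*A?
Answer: 160*√6 ≈ 391.92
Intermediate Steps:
R(l) = -9 + l
A = √6 (A = √((-9 + (-3 - 2*(-2))) + 14) = √((-9 + (-3 + 4)) + 14) = √((-9 + 1) + 14) = √(-8 + 14) = √6 ≈ 2.4495)
(39 + 121)*A = (39 + 121)*√6 = 160*√6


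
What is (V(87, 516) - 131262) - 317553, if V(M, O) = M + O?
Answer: -448212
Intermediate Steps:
(V(87, 516) - 131262) - 317553 = ((87 + 516) - 131262) - 317553 = (603 - 131262) - 317553 = -130659 - 317553 = -448212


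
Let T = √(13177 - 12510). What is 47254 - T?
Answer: 47254 - √667 ≈ 47228.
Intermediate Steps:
T = √667 ≈ 25.826
47254 - T = 47254 - √667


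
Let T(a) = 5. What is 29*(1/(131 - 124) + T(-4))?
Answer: 1044/7 ≈ 149.14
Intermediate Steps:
29*(1/(131 - 124) + T(-4)) = 29*(1/(131 - 124) + 5) = 29*(1/7 + 5) = 29*(36/7) = 1044/7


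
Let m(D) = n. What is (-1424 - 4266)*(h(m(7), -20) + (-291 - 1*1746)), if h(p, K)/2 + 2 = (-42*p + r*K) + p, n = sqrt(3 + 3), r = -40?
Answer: 2509290 + 466580*sqrt(6) ≈ 3.6522e+6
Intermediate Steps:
n = sqrt(6) ≈ 2.4495
m(D) = sqrt(6)
h(p, K) = -4 - 82*p - 80*K (h(p, K) = -4 + 2*((-42*p - 40*K) + p) = -4 + 2*(-41*p - 40*K) = -4 + (-82*p - 80*K) = -4 - 82*p - 80*K)
(-1424 - 4266)*(h(m(7), -20) + (-291 - 1*1746)) = (-1424 - 4266)*((-4 - 82*sqrt(6) - 80*(-20)) + (-291 - 1*1746)) = -5690*((-4 - 82*sqrt(6) + 1600) + (-291 - 1746)) = -5690*((1596 - 82*sqrt(6)) - 2037) = -5690*(-441 - 82*sqrt(6)) = 2509290 + 466580*sqrt(6)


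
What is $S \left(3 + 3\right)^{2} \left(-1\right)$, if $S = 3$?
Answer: $-108$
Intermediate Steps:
$S \left(3 + 3\right)^{2} \left(-1\right) = 3 \left(3 + 3\right)^{2} \left(-1\right) = 3 \cdot 6^{2} \left(-1\right) = 3 \cdot 36 \left(-1\right) = 108 \left(-1\right) = -108$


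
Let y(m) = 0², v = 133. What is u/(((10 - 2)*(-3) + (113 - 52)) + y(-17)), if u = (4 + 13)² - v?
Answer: 156/37 ≈ 4.2162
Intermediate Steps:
y(m) = 0
u = 156 (u = (4 + 13)² - 1*133 = 17² - 133 = 289 - 133 = 156)
u/(((10 - 2)*(-3) + (113 - 52)) + y(-17)) = 156/(((10 - 2)*(-3) + (113 - 52)) + 0) = 156/((8*(-3) + 61) + 0) = 156/((-24 + 61) + 0) = 156/(37 + 0) = 156/37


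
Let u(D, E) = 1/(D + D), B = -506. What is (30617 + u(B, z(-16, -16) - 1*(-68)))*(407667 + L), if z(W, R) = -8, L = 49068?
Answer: 14151661304205/1012 ≈ 1.3984e+10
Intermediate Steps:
u(D, E) = 1/(2*D)
(30617 + u(B, z(-16, -16) - 1*(-68)))*(407667 + L) = (30617 + (½)/(-506))*(407667 + 49068) = (30617 + (½)*(-1/506))*456735 = (30617 - 1/1012)*456735 = (30984403/1012)*456735 = 14151661304205/1012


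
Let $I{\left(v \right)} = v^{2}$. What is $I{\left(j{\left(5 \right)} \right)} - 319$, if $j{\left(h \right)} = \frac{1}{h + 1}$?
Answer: $- \frac{11483}{36} \approx -318.97$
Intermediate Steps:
$j{\left(h \right)} = \frac{1}{1 + h}$
$I{\left(j{\left(5 \right)} \right)} - 319 = \left(\frac{1}{1 + 5}\right)^{2} - 319 = \left(\frac{1}{6}\right)^{2} - 319 = \frac{1}{36} - 319 = - \frac{11483}{36}$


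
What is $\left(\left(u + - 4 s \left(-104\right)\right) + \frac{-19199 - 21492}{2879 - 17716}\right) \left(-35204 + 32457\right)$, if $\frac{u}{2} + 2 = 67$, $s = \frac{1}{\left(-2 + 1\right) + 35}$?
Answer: $- \frac{100451232911}{252229} \approx -3.9825 \cdot 10^{5}$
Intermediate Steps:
$s = \frac{1}{34}$ ($s = \frac{1}{-1 + 35} = \frac{1}{34} \approx 0.029412$)
$u = 130$ ($u = -4 + 2 \cdot 67 = -4 + 134 = 130$)
$\left(\left(u + - 4 s \left(-104\right)\right) + \frac{-19199 - 21492}{2879 - 17716}\right) \left(-35204 + 32457\right) = \left(\left(130 + \left(-4\right) \frac{1}{34} \left(-104\right)\right) + \frac{-19199 - 21492}{2879 - 17716}\right) \left(-35204 + 32457\right) = \left(\left(130 - - \frac{208}{17}\right) - \frac{40691}{-14837}\right) \left(-2747\right) = \left(\left(130 + \frac{208}{17}\right) - - \frac{40691}{14837}\right) \left(-2747\right) = \left(\frac{2418}{17} + \frac{40691}{14837}\right) \left(-2747\right) = \frac{36567613}{252229} \left(-2747\right) = - \frac{100451232911}{252229}$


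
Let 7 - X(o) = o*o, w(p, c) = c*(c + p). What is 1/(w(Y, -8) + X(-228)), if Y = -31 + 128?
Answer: -1/52689 ≈ -1.8979e-5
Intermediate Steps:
Y = 97
X(o) = 7 - o² (X(o) = 7 - o*o = 7 - o²)
1/(w(Y, -8) + X(-228)) = 1/(-8*(-8 + 97) + (7 - 1*(-228)²)) = 1/(-8*89 + (7 - 1*51984)) = 1/(-712 + (7 - 51984)) = 1/(-712 - 51977) = 1/(-52689) = -1/52689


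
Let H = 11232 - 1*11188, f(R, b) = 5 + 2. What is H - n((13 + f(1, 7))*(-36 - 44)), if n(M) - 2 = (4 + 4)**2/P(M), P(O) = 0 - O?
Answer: 1049/25 ≈ 41.960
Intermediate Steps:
f(R, b) = 7
P(O) = -O
H = 44 (H = 11232 - 11188 = 44)
n(M) = 2 - 64/M (n(M) = 2 + (4 + 4)**2/((-M)) = 2 + 8**2*(-1/M) = 2 + 64*(-1/M) = 2 - 64/M)
H - n((13 + f(1, 7))*(-36 - 44)) = 44 - (2 - 64*1/((-36 - 44)*(13 + 7))) = 44 - (2 - 64/(20*(-80))) = 44 - (2 - 64/(-1600)) = 44 - (2 - 64*(-1/1600)) = 44 - (2 + 1/25) = 44 - 1*51/25 = 44 - 51/25 = 1049/25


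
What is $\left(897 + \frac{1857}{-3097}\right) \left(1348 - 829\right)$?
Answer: $\frac{1440822888}{3097} \approx 4.6523 \cdot 10^{5}$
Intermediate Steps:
$\left(897 + \frac{1857}{-3097}\right) \left(1348 - 829\right) = \left(897 + 1857 \left(- \frac{1}{3097}\right)\right) 519 = \left(897 - \frac{1857}{3097}\right) 519 = \frac{2776152}{3097} \cdot 519 = \frac{1440822888}{3097}$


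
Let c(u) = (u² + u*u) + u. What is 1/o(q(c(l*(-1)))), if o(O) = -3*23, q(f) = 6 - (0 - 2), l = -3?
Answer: -1/69 ≈ -0.014493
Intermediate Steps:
c(u) = u + 2*u² (c(u) = (u² + u²) + u = 2*u² + u = u + 2*u²)
q(f) = 8 (q(f) = 6 - 1*(-2) = 6 + 2 = 8)
o(O) = -69
1/o(q(c(l*(-1)))) = 1/(-69) = -1/69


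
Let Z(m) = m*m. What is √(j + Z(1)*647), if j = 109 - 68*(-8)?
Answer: 10*√13 ≈ 36.056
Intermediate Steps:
Z(m) = m²
j = 653 (j = 109 + 544 = 653)
√(j + Z(1)*647) = √(653 + 1²*647) = √(653 + 1*647) = √(653 + 647) = √1300 = 10*√13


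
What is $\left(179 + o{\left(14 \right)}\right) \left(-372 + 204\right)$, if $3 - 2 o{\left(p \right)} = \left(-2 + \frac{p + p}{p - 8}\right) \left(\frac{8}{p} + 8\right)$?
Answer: $-28404$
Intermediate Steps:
$o{\left(p \right)} = \frac{3}{2} - \frac{\left(-2 + \frac{2 p}{-8 + p}\right) \left(8 + \frac{8}{p}\right)}{2}$ ($o{\left(p \right)} = \frac{3}{2} - \frac{\left(-2 + \frac{p + p}{p - 8}\right) \left(\frac{8}{p} + 8\right)}{2} = \frac{3}{2} - \frac{\left(-2 + \frac{2 p}{-8 + p}\right) \left(8 + \frac{8}{p}\right)}{2}$)
$\left(179 + o{\left(14 \right)}\right) \left(-372 + 204\right) = \left(179 + \frac{-128 - 2128 + 3 \cdot 14^{2}}{2 \cdot 14 \left(-8 + 14\right)}\right) \left(-372 + 204\right) = \left(179 + \frac{1}{2} \cdot \frac{1}{14} \cdot \frac{1}{6} \left(-128 - 2128 + 3 \cdot 196\right)\right) \left(-168\right) = \left(179 + \frac{1}{2} \cdot \frac{1}{14} \cdot \frac{1}{6} \left(-128 - 2128 + 588\right)\right) \left(-168\right) = \left(179 + \frac{1}{2} \cdot \frac{1}{14} \cdot \frac{1}{6} \left(-1668\right)\right) \left(-168\right) = \left(179 - \frac{139}{14}\right) \left(-168\right) = \frac{2367}{14} \left(-168\right) = -28404$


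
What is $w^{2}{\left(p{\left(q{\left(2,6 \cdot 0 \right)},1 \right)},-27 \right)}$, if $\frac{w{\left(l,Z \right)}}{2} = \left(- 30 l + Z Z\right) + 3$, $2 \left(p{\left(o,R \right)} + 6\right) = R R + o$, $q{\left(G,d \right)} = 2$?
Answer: $3006756$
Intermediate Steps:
$p{\left(o,R \right)} = -6 + \frac{o}{2} + \frac{R^{2}}{2}$ ($p{\left(o,R \right)} = -6 + \frac{R R + o}{2} = -6 + \frac{R^{2} + o}{2} = -6 + \frac{o + R^{2}}{2} = -6 + \left(\frac{o}{2} + \frac{R^{2}}{2}\right) = -6 + \frac{o}{2} + \frac{R^{2}}{2}$)
$w{\left(l,Z \right)} = 6 - 60 l + 2 Z^{2}$ ($w{\left(l,Z \right)} = 2 \left(\left(- 30 l + Z Z\right) + 3\right) = 2 \left(\left(- 30 l + Z^{2}\right) + 3\right) = 2 \left(\left(Z^{2} - 30 l\right) + 3\right) = 2 \left(3 + Z^{2} - 30 l\right) = 6 - 60 l + 2 Z^{2}$)
$w^{2}{\left(p{\left(q{\left(2,6 \cdot 0 \right)},1 \right)},-27 \right)} = \left(6 - 60 \left(-6 + \frac{1}{2} \cdot 2 + \frac{1^{2}}{2}\right) + 2 \left(-27\right)^{2}\right)^{2} = \left(6 - 60 \left(-6 + 1 + \frac{1}{2} \cdot 1\right) + 2 \cdot 729\right)^{2} = \left(6 - 60 \left(-6 + 1 + \frac{1}{2}\right) + 1458\right)^{2} = \left(6 - -270 + 1458\right)^{2} = \left(6 + 270 + 1458\right)^{2} = 1734^{2} = 3006756$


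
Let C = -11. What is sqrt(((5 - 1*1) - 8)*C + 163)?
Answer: 3*sqrt(23) ≈ 14.387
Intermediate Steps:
sqrt(((5 - 1*1) - 8)*C + 163) = sqrt(((5 - 1*1) - 8)*(-11) + 163) = sqrt(((5 - 1) - 8)*(-11) + 163) = sqrt((4 - 8)*(-11) + 163) = sqrt(-4*(-11) + 163) = sqrt(44 + 163) = sqrt(207) = 3*sqrt(23)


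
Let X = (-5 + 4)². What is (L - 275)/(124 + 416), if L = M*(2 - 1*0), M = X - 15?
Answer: -101/180 ≈ -0.56111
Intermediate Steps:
X = 1 (X = (-1)² = 1)
M = -14 (M = 1 - 15 = -14)
L = -28 (L = -14*(2 - 1*0) = -14*(2 + 0) = -14*2 = -28)
(L - 275)/(124 + 416) = (-28 - 275)/(124 + 416) = -303/540 = -303*1/540 = -101/180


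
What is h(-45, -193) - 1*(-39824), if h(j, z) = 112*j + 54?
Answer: 34838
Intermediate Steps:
h(j, z) = 54 + 112*j
h(-45, -193) - 1*(-39824) = (54 + 112*(-45)) - 1*(-39824) = (54 - 5040) + 39824 = -4986 + 39824 = 34838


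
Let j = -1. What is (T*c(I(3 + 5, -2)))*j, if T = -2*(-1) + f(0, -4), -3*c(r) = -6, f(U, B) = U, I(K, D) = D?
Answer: -4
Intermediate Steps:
c(r) = 2 (c(r) = -⅓*(-6) = 2)
T = 2 (T = -2*(-1) + 0 = 2 + 0 = 2)
(T*c(I(3 + 5, -2)))*j = (2*2)*(-1) = 4*(-1) = -4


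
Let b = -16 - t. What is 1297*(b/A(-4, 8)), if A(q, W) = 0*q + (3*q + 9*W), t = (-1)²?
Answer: -22049/60 ≈ -367.48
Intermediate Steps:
t = 1
b = -17 (b = -16 - 1*1 = -16 - 1 = -17)
A(q, W) = 3*q + 9*W (A(q, W) = 0 + (3*q + 9*W) = 3*q + 9*W)
1297*(b/A(-4, 8)) = 1297*(-17/(3*(-4) + 9*8)) = 1297*(-17/(-12 + 72)) = 1297*(-17/60) = -22049/60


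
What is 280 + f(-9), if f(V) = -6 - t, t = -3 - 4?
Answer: 281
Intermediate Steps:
t = -7
f(V) = 1 (f(V) = -6 - 1*(-7) = -6 + 7 = 1)
280 + f(-9) = 280 + 1 = 281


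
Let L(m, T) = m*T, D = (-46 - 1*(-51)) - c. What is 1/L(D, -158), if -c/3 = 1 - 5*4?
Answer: 1/8216 ≈ 0.00012171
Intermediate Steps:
c = 57 (c = -3*(1 - 5*4) = -3*(1 - 20) = -3*(-19) = 57)
D = -52 (D = (-46 - 1*(-51)) - 1*57 = (-46 + 51) - 57 = 5 - 57 = -52)
L(m, T) = T*m
1/L(D, -158) = 1/(-158*(-52)) = 1/8216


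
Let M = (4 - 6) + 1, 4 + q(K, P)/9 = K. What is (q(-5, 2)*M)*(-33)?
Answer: -2673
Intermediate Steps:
q(K, P) = -36 + 9*K
M = -1 (M = -2 + 1 = -1)
(q(-5, 2)*M)*(-33) = ((-36 + 9*(-5))*(-1))*(-33) = ((-36 - 45)*(-1))*(-33) = -81*(-1)*(-33) = 81*(-33) = -2673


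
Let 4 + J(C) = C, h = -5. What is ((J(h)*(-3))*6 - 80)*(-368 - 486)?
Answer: -70028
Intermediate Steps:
J(C) = -4 + C
((J(h)*(-3))*6 - 80)*(-368 - 486) = (((-4 - 5)*(-3))*6 - 80)*(-368 - 486) = (-9*(-3)*6 - 80)*(-854) = (27*6 - 80)*(-854) = (162 - 80)*(-854) = 82*(-854) = -70028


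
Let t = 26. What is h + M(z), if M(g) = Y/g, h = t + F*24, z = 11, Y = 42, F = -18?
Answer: -4424/11 ≈ -402.18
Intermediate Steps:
h = -406 (h = 26 - 18*24 = 26 - 432 = -406)
M(g) = 42/g
h + M(z) = -406 + 42/11 = -4424/11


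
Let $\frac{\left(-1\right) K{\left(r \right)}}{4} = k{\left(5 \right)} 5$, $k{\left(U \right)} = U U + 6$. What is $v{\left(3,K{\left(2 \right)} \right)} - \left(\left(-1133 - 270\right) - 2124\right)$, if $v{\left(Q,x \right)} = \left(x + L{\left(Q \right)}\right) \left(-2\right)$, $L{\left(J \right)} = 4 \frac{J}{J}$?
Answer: $4759$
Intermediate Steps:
$k{\left(U \right)} = 6 + U^{2}$ ($k{\left(U \right)} = U^{2} + 6 = 6 + U^{2}$)
$L{\left(J \right)} = 4$ ($L{\left(J \right)} = 4 \cdot 1 = 4$)
$K{\left(r \right)} = -620$ ($K{\left(r \right)} = - 4 \left(6 + 5^{2}\right) 5 = - 4 \left(6 + 25\right) 5 = - 4 \cdot 31 \cdot 5 = \left(-4\right) 155 = -620$)
$v{\left(Q,x \right)} = -8 - 2 x$ ($v{\left(Q,x \right)} = \left(x + 4\right) \left(-2\right) = \left(4 + x\right) \left(-2\right) = -8 - 2 x$)
$v{\left(3,K{\left(2 \right)} \right)} - \left(\left(-1133 - 270\right) - 2124\right) = \left(-8 - -1240\right) - \left(\left(-1133 - 270\right) - 2124\right) = \left(-8 + 1240\right) - \left(\left(-1133 - 270\right) - 2124\right) = 1232 - \left(-1403 - 2124\right) = 1232 - -3527 = 1232 + 3527 = 4759$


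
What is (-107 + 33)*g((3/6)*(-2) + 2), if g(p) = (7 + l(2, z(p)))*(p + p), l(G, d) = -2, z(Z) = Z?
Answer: -740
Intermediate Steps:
g(p) = 10*p (g(p) = (7 - 2)*(p + p) = 5*(2*p) = 10*p)
(-107 + 33)*g((3/6)*(-2) + 2) = (-107 + 33)*(10*((3/6)*(-2) + 2)) = -740*((3*(⅙))*(-2) + 2) = -740*((½)*(-2) + 2) = -740*(-1 + 2) = -740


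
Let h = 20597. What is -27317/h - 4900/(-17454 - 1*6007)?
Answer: -539958837/483226217 ≈ -1.1174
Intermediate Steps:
-27317/h - 4900/(-17454 - 1*6007) = -27317/20597 - 4900/(-17454 - 1*6007) = -27317*1/20597 - 4900/(-17454 - 6007) = -27317/20597 - 4900/(-23461) = -27317/20597 - 4900*(-1/23461) = -27317/20597 + 4900/23461 = -539958837/483226217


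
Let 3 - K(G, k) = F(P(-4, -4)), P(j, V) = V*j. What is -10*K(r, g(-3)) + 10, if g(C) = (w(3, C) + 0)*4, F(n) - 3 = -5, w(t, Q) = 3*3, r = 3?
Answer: -40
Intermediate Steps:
w(t, Q) = 9
F(n) = -2 (F(n) = 3 - 5 = -2)
g(C) = 36 (g(C) = (9 + 0)*4 = 9*4 = 36)
K(G, k) = 5 (K(G, k) = 3 - 1*(-2) = 3 + 2 = 5)
-10*K(r, g(-3)) + 10 = -10*5 + 10 = -50 + 10 = -40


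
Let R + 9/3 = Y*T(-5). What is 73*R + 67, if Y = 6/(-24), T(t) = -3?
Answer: -389/4 ≈ -97.250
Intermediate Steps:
Y = -1/4 (Y = 6*(-1/24) = -1/4 ≈ -0.25000)
R = -9/4 (R = -3 - 1/4*(-3) = -3 + 3/4 = -9/4 ≈ -2.2500)
73*R + 67 = 73*(-9/4) + 67 = -657/4 + 67 = -389/4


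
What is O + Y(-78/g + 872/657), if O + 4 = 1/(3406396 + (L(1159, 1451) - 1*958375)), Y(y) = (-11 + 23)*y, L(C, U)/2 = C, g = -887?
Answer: 6179333693945/475985701767 ≈ 12.982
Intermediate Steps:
L(C, U) = 2*C
Y(y) = 12*y
O = -9801355/2450339 (O = -4 + 1/(3406396 + (2*1159 - 1*958375)) = -4 + 1/(3406396 + (2318 - 958375)) = -4 + 1/(3406396 - 956057) = -4 + 1/2450339 = -9801355/2450339 ≈ -4.0000)
O + Y(-78/g + 872/657) = -9801355/2450339 + 12*(-78/(-887) + 872/657) = -9801355/2450339 + 12*(-78*(-1/887) + 872*(1/657)) = -9801355/2450339 + 12*(78/887 + 872/657) = -9801355/2450339 + 12*(824710/582759) = -9801355/2450339 + 3298840/194253 = 6179333693945/475985701767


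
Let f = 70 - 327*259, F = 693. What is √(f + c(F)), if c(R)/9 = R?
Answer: I*√78386 ≈ 279.98*I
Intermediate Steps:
c(R) = 9*R
f = -84623 (f = 70 - 84693 = -84623)
√(f + c(F)) = √(-84623 + 9*693) = √(-84623 + 6237) = √(-78386) = I*√78386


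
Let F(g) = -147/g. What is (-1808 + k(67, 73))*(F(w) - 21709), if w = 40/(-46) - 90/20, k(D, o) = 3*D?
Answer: 8606065127/247 ≈ 3.4842e+7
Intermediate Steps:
w = -247/46 (w = 40*(-1/46) - 90*1/20 = -20/23 - 9/2 = -247/46 ≈ -5.3696)
(-1808 + k(67, 73))*(F(w) - 21709) = (-1808 + 3*67)*(-147/(-247/46) - 21709) = (-1808 + 201)*(-147*(-46/247) - 21709) = -1607*(6762/247 - 21709) = -1607*(-5355361/247) = 8606065127/247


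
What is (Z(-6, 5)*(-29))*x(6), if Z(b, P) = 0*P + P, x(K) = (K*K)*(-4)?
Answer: 20880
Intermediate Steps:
x(K) = -4*K² (x(K) = K²*(-4) = -4*K²)
Z(b, P) = P (Z(b, P) = 0 + P = P)
(Z(-6, 5)*(-29))*x(6) = (5*(-29))*(-4*6²) = -(-580)*36 = -145*(-144) = 20880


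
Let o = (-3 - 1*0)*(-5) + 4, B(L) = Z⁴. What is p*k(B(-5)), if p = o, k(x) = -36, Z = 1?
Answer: -684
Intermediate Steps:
B(L) = 1 (B(L) = 1⁴ = 1)
o = 19 (o = (-3 + 0)*(-5) + 4 = -3*(-5) + 4 = 15 + 4 = 19)
p = 19
p*k(B(-5)) = 19*(-36) = -684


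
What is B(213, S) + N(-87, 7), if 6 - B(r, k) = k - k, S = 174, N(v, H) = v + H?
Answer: -74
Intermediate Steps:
N(v, H) = H + v
B(r, k) = 6 (B(r, k) = 6 - (k - k) = 6 - 1*0 = 6 + 0 = 6)
B(213, S) + N(-87, 7) = 6 + (7 - 87) = 6 - 80 = -74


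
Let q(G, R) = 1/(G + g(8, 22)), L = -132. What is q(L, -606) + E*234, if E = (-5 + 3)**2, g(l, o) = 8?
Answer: 116063/124 ≈ 935.99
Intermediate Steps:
q(G, R) = 1/(8 + G) (q(G, R) = 1/(G + 8) = 1/(8 + G))
E = 4 (E = (-2)**2 = 4)
q(L, -606) + E*234 = 1/(8 - 132) + 4*234 = 1/(-124) + 936 = -1/124 + 936 = 116063/124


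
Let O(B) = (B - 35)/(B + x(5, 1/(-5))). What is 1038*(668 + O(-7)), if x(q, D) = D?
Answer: 699439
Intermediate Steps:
O(B) = (-35 + B)/(-⅕ + B) (O(B) = (B - 35)/(B + 1/(-5)) = (-35 + B)/(B - ⅕) = (-35 + B)/(-⅕ + B))
1038*(668 + O(-7)) = 1038*(668 + 5*(-35 - 7)/(-1 + 5*(-7))) = 1038*(668 + 5*(-42)/(-1 - 35)) = 1038*(668 + 5*(-42)/(-36)) = 1038*(668 + 5*(-1/36)*(-42)) = 1038*(668 + 35/6) = 1038*(4043/6) = 699439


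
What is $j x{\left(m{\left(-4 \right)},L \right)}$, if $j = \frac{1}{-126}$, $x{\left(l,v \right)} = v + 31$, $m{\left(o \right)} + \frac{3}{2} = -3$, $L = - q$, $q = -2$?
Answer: $- \frac{11}{42} \approx -0.2619$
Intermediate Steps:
$L = 2$ ($L = \left(-1\right) \left(-2\right) = 2$)
$m{\left(o \right)} = - \frac{9}{2}$ ($m{\left(o \right)} = - \frac{3}{2} - 3 = - \frac{9}{2}$)
$x{\left(l,v \right)} = 31 + v$
$j = - \frac{1}{126} \approx -0.0079365$
$j x{\left(m{\left(-4 \right)},L \right)} = - \frac{31 + 2}{126} = \left(- \frac{1}{126}\right) 33 = - \frac{11}{42}$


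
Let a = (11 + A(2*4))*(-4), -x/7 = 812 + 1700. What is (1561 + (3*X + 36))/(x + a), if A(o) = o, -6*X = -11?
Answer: -641/7064 ≈ -0.090742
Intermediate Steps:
X = 11/6 (X = -⅙*(-11) = 11/6 ≈ 1.8333)
x = -17584 (x = -7*(812 + 1700) = -7*2512 = -17584)
a = -76 (a = (11 + 2*4)*(-4) = (11 + 8)*(-4) = 19*(-4) = -76)
(1561 + (3*X + 36))/(x + a) = (1561 + (3*(11/6) + 36))/(-17584 - 76) = (1561 + (11/2 + 36))/(-17660) = (1561 + 83/2)*(-1/17660) = (3205/2)*(-1/17660) = -641/7064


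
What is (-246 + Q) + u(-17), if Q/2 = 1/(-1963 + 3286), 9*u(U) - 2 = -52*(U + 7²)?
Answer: -569770/1323 ≈ -430.67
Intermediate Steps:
u(U) = -2546/9 - 52*U/9 (u(U) = 2/9 + (-52*(U + 7²))/9 = 2/9 + (-52*(U + 49))/9 = 2/9 + (-52*(49 + U))/9 = 2/9 + (-2548 - 52*U)/9 = 2/9 + (-2548/9 - 52*U/9) = -2546/9 - 52*U/9)
Q = 2/1323 (Q = 2/(-1963 + 3286) = 2/1323 ≈ 0.0015117)
(-246 + Q) + u(-17) = (-246 + 2/1323) + (-2546/9 - 52/9*(-17)) = -325456/1323 + (-2546/9 + 884/9) = -325456/1323 - 554/3 = -569770/1323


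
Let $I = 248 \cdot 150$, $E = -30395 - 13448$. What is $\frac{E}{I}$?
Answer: $- \frac{43843}{37200} \approx -1.1786$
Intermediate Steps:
$E = -43843$ ($E = -30395 - 13448 = -43843$)
$I = 37200$
$\frac{E}{I} = - \frac{43843}{37200}$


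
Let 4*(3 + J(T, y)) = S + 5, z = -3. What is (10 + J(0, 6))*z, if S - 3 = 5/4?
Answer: -447/16 ≈ -27.938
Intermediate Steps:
S = 17/4 (S = 3 + 5/4 = 17/4 ≈ 4.2500)
J(T, y) = -11/16 (J(T, y) = -3 + (17/4 + 5)/4 = -3 + (¼)*(37/4) = -3 + 37/16 = -11/16)
(10 + J(0, 6))*z = (10 - 11/16)*(-3) = (149/16)*(-3) = -447/16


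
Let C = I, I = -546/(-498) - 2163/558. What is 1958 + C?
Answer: 30184687/15438 ≈ 1955.2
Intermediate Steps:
I = -42917/15438 (I = -546*(-1/498) - 2163*1/558 = 91/83 - 721/186 = -42917/15438 ≈ -2.7800)
C = -42917/15438 ≈ -2.7800
1958 + C = 1958 - 42917/15438 = 30184687/15438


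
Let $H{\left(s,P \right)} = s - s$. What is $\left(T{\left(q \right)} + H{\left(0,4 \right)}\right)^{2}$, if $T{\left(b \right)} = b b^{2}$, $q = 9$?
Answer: $531441$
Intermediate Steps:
$H{\left(s,P \right)} = 0$
$T{\left(b \right)} = b^{3}$
$\left(T{\left(q \right)} + H{\left(0,4 \right)}\right)^{2} = \left(9^{3} + 0\right)^{2} = \left(729 + 0\right)^{2} = 729^{2} = 531441$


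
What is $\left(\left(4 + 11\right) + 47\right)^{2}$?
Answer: $3844$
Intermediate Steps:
$\left(\left(4 + 11\right) + 47\right)^{2} = \left(15 + 47\right)^{2} = 62^{2} = 3844$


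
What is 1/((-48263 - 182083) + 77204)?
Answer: -1/153142 ≈ -6.5299e-6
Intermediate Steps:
1/((-48263 - 182083) + 77204) = 1/(-230346 + 77204) = 1/(-153142) = -1/153142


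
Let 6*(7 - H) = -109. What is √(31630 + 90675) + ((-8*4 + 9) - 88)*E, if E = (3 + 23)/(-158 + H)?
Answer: 17316/797 + √122305 ≈ 371.45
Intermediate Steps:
H = 151/6 (H = 7 - ⅙*(-109) = 7 + 109/6 = 151/6 ≈ 25.167)
E = -156/797 (E = (3 + 23)/(-158 + 151/6) = 26/(-797/6) = 26*(-6/797) = -156/797 ≈ -0.19573)
√(31630 + 90675) + ((-8*4 + 9) - 88)*E = √(31630 + 90675) + ((-8*4 + 9) - 88)*(-156/797) = √122305 + ((-32 + 9) - 88)*(-156/797) = √122305 + (-23 - 88)*(-156/797) = √122305 - 111*(-156/797) = √122305 + 17316/797 = 17316/797 + √122305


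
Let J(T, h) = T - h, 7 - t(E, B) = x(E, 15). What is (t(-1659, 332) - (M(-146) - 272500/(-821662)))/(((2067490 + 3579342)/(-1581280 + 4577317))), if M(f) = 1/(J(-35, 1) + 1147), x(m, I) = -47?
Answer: 125882942015187/4420929384464 ≈ 28.474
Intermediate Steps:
t(E, B) = 54 (t(E, B) = 7 - 1*(-47) = 7 + 47 = 54)
M(f) = 1/1111 (M(f) = 1/((-35 - 1*1) + 1147) = 1/((-35 - 1) + 1147) = 1/(-36 + 1147) = 1/1111)
(t(-1659, 332) - (M(-146) - 272500/(-821662)))/(((2067490 + 3579342)/(-1581280 + 4577317))) = (54 - (1/1111 - 272500/(-821662)))/(((2067490 + 3579342)/(-1581280 + 4577317))) = (54 - (1/1111 - 272500*(-1/821662)))/((5646832/2996037)) = (54 - (1/1111 + 136250/410831))/((5646832*(1/2996037))) = (54 - 1*151784581/456433241)/(106544/56529) = (54 - 151784581/456433241)*(56529/106544) = (24495610433/456433241)*(56529/106544) = 125882942015187/4420929384464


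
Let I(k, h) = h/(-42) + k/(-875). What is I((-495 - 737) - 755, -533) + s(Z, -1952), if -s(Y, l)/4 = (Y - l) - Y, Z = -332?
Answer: -5844779/750 ≈ -7793.0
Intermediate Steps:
s(Y, l) = 4*l (s(Y, l) = -4*((Y - l) - Y) = -(-4)*l = 4*l)
I(k, h) = -h/42 - k/875 (I(k, h) = h*(-1/42) + k*(-1/875) = -h/42 - k/875)
I((-495 - 737) - 755, -533) + s(Z, -1952) = (-1/42*(-533) - ((-495 - 737) - 755)/875) + 4*(-1952) = (533/42 - (-1232 - 755)/875) - 7808 = (533/42 - 1/875*(-1987)) - 7808 = (533/42 + 1987/875) - 7808 = 11221/750 - 7808 = -5844779/750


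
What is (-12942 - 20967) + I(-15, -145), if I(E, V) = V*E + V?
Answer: -31879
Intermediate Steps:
I(E, V) = V + E*V (I(E, V) = E*V + V = V + E*V)
(-12942 - 20967) + I(-15, -145) = (-12942 - 20967) - 145*(1 - 15) = -33909 - 145*(-14) = -33909 + 2030 = -31879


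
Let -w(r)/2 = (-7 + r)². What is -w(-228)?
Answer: 110450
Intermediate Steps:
w(r) = -2*(-7 + r)²
-w(-228) = -(-2)*(-7 - 228)² = -(-2)*(-235)² = -(-2)*55225 = -1*(-110450) = 110450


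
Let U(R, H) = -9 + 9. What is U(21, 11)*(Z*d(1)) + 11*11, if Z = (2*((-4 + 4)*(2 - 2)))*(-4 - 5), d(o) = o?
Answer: 121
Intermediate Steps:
U(R, H) = 0
Z = 0 (Z = (2*(0*0))*(-9) = (2*0)*(-9) = 0*(-9) = 0)
U(21, 11)*(Z*d(1)) + 11*11 = 0*(0*1) + 11*11 = 0*0 + 121 = 0 + 121 = 121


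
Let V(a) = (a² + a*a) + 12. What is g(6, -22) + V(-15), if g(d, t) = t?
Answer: 440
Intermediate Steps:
V(a) = 12 + 2*a² (V(a) = (a² + a²) + 12 = 2*a² + 12 = 12 + 2*a²)
g(6, -22) + V(-15) = -22 + (12 + 2*(-15)²) = -22 + (12 + 2*225) = -22 + (12 + 450) = -22 + 462 = 440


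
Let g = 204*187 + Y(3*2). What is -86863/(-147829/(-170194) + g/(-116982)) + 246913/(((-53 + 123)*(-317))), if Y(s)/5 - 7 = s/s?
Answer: -19189142995235866519/119759026208570 ≈ -1.6023e+5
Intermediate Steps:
Y(s) = 40 (Y(s) = 35 + 5*(s/s) = 35 + 5*1 = 35 + 5 = 40)
g = 38188 (g = 204*187 + 40 = 38148 + 40 = 38188)
-86863/(-147829/(-170194) + g/(-116982)) + 246913/(((-53 + 123)*(-317))) = -86863/(-147829/(-170194) + 38188/(-116982)) + 246913/(((-53 + 123)*(-317))) = -86863/(-147829*(-1/170194) + 38188*(-1/116982)) + 246913/((70*(-317))) = -86863/(147829/170194 - 19094/58491) + 246913/(-22190) = -86863/5396981803/9954817254 + 246913*(-1/22190) = -86863*9954817254/5396981803 - 246913/22190 = -864705291134202/5396981803 - 246913/22190 = -19189142995235866519/119759026208570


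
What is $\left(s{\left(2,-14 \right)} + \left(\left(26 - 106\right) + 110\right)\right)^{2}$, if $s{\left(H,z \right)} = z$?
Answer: $256$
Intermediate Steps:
$\left(s{\left(2,-14 \right)} + \left(\left(26 - 106\right) + 110\right)\right)^{2} = \left(-14 + \left(\left(26 - 106\right) + 110\right)\right)^{2} = \left(-14 + \left(-80 + 110\right)\right)^{2} = \left(-14 + 30\right)^{2} = 16^{2} = 256$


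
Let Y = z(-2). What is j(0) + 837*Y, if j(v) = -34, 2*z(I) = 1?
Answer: 769/2 ≈ 384.50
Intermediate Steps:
z(I) = ½ (z(I) = (½)*1 = ½)
Y = ½ ≈ 0.50000
j(0) + 837*Y = -34 + 837*(½) = -34 + 837/2 = 769/2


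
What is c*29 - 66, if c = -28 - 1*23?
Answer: -1545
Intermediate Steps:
c = -51 (c = -28 - 23 = -51)
c*29 - 66 = -51*29 - 66 = -1479 - 66 = -1545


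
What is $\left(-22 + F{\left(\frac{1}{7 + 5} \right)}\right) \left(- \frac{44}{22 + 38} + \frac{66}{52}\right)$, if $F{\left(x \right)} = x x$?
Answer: $- \frac{661903}{56160} \approx -11.786$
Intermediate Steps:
$F{\left(x \right)} = x^{2}$
$\left(-22 + F{\left(\frac{1}{7 + 5} \right)}\right) \left(- \frac{44}{22 + 38} + \frac{66}{52}\right) = \left(-22 + \left(\frac{1}{7 + 5}\right)^{2}\right) \left(- \frac{44}{22 + 38} + \frac{66}{52}\right) = \left(-22 + \left(\frac{1}{12}\right)^{2}\right) \left(- \frac{44}{60} + 66 \cdot \frac{1}{52}\right) = \left(-22 + \left(\frac{1}{12}\right)^{2}\right) \left(\left(-44\right) \frac{1}{60} + \frac{33}{26}\right) = \left(-22 + \frac{1}{144}\right) \left(- \frac{11}{15} + \frac{33}{26}\right) = \left(- \frac{3167}{144}\right) \frac{209}{390} = - \frac{661903}{56160}$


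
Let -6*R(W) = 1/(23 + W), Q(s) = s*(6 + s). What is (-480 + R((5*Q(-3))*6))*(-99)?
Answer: 23474847/494 ≈ 47520.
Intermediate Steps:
R(W) = -1/(6*(23 + W))
(-480 + R((5*Q(-3))*6))*(-99) = (-480 - 1/(138 + 6*((5*(-3*(6 - 3)))*6)))*(-99) = (-480 - 1/(138 + 6*((5*(-3*3))*6)))*(-99) = (-480 - 1/(138 + 6*((5*(-9))*6)))*(-99) = (-480 - 1/(138 + 6*(-45*6)))*(-99) = (-480 - 1/(138 + 6*(-270)))*(-99) = (-480 - 1/(138 - 1620))*(-99) = (-480 - 1/(-1482))*(-99) = (-480 - 1*(-1/1482))*(-99) = (-480 + 1/1482)*(-99) = -711359/1482*(-99) = 23474847/494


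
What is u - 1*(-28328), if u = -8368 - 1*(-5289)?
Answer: 25249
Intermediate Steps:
u = -3079 (u = -8368 + 5289 = -3079)
u - 1*(-28328) = -3079 - 1*(-28328) = -3079 + 28328 = 25249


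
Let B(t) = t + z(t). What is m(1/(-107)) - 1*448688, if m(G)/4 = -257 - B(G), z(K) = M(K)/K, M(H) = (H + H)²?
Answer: -48119592/107 ≈ -4.4972e+5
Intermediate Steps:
M(H) = 4*H² (M(H) = (2*H)² = 4*H²)
z(K) = 4*K (z(K) = (4*K²)/K = 4*K)
B(t) = 5*t (B(t) = t + 4*t = 5*t)
m(G) = -1028 - 20*G (m(G) = 4*(-257 - 5*G) = -1028 - 20*G)
m(1/(-107)) - 1*448688 = (-1028 - 20/(-107)) - 1*448688 = (-1028 - 20*(-1/107)) - 448688 = (-1028 + 20/107) - 448688 = -109976/107 - 448688 = -48119592/107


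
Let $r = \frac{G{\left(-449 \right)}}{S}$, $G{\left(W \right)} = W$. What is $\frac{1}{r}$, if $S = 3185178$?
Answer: $- \frac{3185178}{449} \approx -7093.9$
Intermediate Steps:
$r = - \frac{449}{3185178} \approx -0.00014097$
$\frac{1}{r} = \frac{1}{- \frac{449}{3185178}} = - \frac{3185178}{449}$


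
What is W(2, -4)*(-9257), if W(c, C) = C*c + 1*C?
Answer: 111084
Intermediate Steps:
W(c, C) = C + C*c (W(c, C) = C*c + C = C + C*c)
W(2, -4)*(-9257) = -4*(1 + 2)*(-9257) = -4*3*(-9257) = -12*(-9257) = 111084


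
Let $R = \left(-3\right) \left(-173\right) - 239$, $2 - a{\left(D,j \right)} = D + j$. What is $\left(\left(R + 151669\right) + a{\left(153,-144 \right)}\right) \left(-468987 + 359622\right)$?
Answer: $-16617136830$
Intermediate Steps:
$a{\left(D,j \right)} = 2 - D - j$ ($a{\left(D,j \right)} = 2 - \left(D + j\right) = 2 - D - j$)
$R = 280$ ($R = 519 - 239 = 280$)
$\left(\left(R + 151669\right) + a{\left(153,-144 \right)}\right) \left(-468987 + 359622\right) = \left(\left(280 + 151669\right) - 7\right) \left(-468987 + 359622\right) = \left(151949 + \left(2 - 153 + 144\right)\right) \left(-109365\right) = \left(151949 - 7\right) \left(-109365\right) = 151942 \left(-109365\right) = -16617136830$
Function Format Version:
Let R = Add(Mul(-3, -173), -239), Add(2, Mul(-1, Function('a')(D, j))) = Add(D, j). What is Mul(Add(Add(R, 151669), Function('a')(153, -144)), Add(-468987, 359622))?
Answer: -16617136830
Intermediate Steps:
Function('a')(D, j) = Add(2, Mul(-1, D), Mul(-1, j)) (Function('a')(D, j) = Add(2, Mul(-1, Add(D, j))) = Add(2, Add(Mul(-1, D), Mul(-1, j))) = Add(2, Mul(-1, D), Mul(-1, j)))
R = 280 (R = Add(519, -239) = 280)
Mul(Add(Add(R, 151669), Function('a')(153, -144)), Add(-468987, 359622)) = Mul(Add(Add(280, 151669), Add(2, Mul(-1, 153), Mul(-1, -144))), Add(-468987, 359622)) = Mul(Add(151949, Add(2, -153, 144)), -109365) = Mul(Add(151949, -7), -109365) = Mul(151942, -109365) = -16617136830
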